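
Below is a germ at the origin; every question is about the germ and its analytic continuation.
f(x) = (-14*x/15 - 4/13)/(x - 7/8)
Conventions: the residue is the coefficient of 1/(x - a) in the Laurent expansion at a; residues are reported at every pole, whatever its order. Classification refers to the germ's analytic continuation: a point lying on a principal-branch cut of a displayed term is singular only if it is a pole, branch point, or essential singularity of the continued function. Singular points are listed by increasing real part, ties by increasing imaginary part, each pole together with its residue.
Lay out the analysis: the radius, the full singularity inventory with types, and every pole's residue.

Radius of convergence at 0: 7/8.
At 7/8: a pole of order 1; residue -877/780.

Denominator factor (x - 7/8): pole of order 1 at 7/8, modulus 7/8.
The radius of convergence is the smallest modulus among the singular points: 7/8.
At the order-1 pole 7/8 set g(x) = (x - (7/8))*f(x) = -14*x/15 - 4/13.
Simple pole: residue = g(a) at a = 7/8, which is -877/780.


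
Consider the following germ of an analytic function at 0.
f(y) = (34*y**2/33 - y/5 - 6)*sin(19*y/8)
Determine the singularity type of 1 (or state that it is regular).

The point is a regular point.

There is no denominator, hence no pole anywhere.
The factor sin(19*y/8) is entire.
So the germ continues analytically to 1.


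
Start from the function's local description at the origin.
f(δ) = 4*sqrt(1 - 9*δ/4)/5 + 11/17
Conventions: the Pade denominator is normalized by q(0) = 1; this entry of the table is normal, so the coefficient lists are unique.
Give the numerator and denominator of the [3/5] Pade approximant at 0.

Taylor coefficients needed (expand at 0): a_0 = 123/85, a_1 = -9/10, a_2 = -81/160, a_3 = -729/1280, a_4 = -6561/8192, a_5 = -413343/327680, a_6 = -11160261/5242880, a_7 = -157837977/41943040, a_8 = -18467043309/2684354560.
Write the denominator as Q(δ) = 1 + q1*δ + q2*δ^2 + q3*δ^3 + q4*δ^4 + q5*δ^5. Requiring Q*f - P = O(δ^9) with deg P <= 3 kills the coefficients of δ^4..δ^8 in Q*f:
  δ^4: a_4 + q1*a_3 + q2*a_2 + q3*a_1 + q4*a_0 = 0, i.e. -6561/8192 + (-729/1280)*q1 + (-81/160)*q2 + (-9/10)*q3 + (123/85)*q4 = 0.
  δ^5: a_5 + q1*a_4 + q2*a_3 + q3*a_2 + q4*a_1 + q5*a_0 = 0, i.e. -413343/327680 + (-6561/8192)*q1 + (-729/1280)*q2 + (-81/160)*q3 + (-9/10)*q4 + (123/85)*q5 = 0.
  δ^6: a_6 + q1*a_5 + q2*a_4 + q3*a_3 + q4*a_2 + q5*a_1 = 0, i.e. -11160261/5242880 + (-413343/327680)*q1 + (-6561/8192)*q2 + (-729/1280)*q3 + (-81/160)*q4 + (-9/10)*q5 = 0.
  δ^7: a_7 + q1*a_6 + q2*a_5 + q3*a_4 + q4*a_3 + q5*a_2 = 0, i.e. -157837977/41943040 + (-11160261/5242880)*q1 + (-413343/327680)*q2 + (-6561/8192)*q3 + (-729/1280)*q4 + (-81/160)*q5 = 0.
  δ^8: a_8 + q1*a_7 + q2*a_6 + q3*a_5 + q4*a_4 + q5*a_3 = 0, i.e. -18467043309/2684354560 + (-157837977/41943040)*q1 + (-11160261/5242880)*q2 + (-413343/327680)*q3 + (-6561/8192)*q4 + (-729/1280)*q5 = 0.
Solving this linear system: q1 = -29584755/8323136, q2 = 233627895/66585088, q3 = -770461875/1065361408, q4 = -144440415/2130722816, q5 = -669556611/68183130112.
The numerator is Q*f truncated at degree 3: P0 = a_0 = 123/85; P1 = a_1 + q1*a_0 = -4275644769/707466560; P2 = a_2 + q1*a_1 + q2*a_0 = 43976861577/5659732480; P3 = a_3 + q1*a_2 + q2*a_1 + q3*a_0 = -269348835789/90555719680.

The Pade approximant has numerator coefficients [123/85, -4275644769/707466560, 43976861577/5659732480, -269348835789/90555719680]; denominator coefficients [1, -29584755/8323136, 233627895/66585088, -770461875/1065361408, -144440415/2130722816, -669556611/68183130112].


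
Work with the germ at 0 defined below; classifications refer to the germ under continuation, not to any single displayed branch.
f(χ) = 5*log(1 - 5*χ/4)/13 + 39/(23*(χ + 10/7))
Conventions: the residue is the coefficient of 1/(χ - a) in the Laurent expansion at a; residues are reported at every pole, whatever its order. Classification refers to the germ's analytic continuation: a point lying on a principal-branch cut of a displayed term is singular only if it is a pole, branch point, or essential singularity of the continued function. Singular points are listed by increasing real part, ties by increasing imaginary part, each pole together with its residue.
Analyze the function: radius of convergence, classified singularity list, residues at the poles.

Denominator factor (χ + 10/7): pole of order 1 at -10/7, modulus 10/7.
Branch term (5/13)*log(1 - χ/(4/5)): its argument vanishes at χ = 4/5, a logarithmic branch point, modulus 4/5.
The radius of convergence is the smallest modulus among the singular points: 4/5.
The branch term is analytic at -10/7 and contributes nothing to the residue; only the rational part matters.
At the order-1 pole -10/7 set g(χ) = (χ - (-10/7))*(rational part) = 39/23.
Simple pole: residue = g(a) at a = -10/7, which is 39/23.
List the singular points by increasing real part (a conjugate pair: the negative imaginary part first).

Radius of convergence at 0: 4/5.
At -10/7: a pole of order 1; residue 39/23.
At 4/5: a logarithmic branch point.


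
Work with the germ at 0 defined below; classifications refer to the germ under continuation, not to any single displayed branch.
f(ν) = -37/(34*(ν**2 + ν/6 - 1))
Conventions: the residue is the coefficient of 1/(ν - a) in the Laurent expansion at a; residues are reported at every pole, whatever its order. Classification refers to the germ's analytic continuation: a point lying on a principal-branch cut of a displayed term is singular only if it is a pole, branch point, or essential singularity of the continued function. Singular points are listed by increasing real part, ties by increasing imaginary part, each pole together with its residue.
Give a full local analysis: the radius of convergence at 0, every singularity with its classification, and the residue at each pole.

Denominator factor (ν**2 + ν/6 - 1): discriminant 145/36, real irrational roots -1/12 + (1/12)*sqrt(145) and -1/12 - (1/12)*sqrt(145); poles of order 1, moduli -1/12 + (1/12)*sqrt(145) and 1/12 + (1/12)*sqrt(145).
The radius of convergence is the smallest modulus among the singular points: -1/12 + (1/12)*sqrt(145).
The factor ν**2 + ν/6 - 1 splits as (ν - a)(ν - a') with a = -1/12 - (1/12)*sqrt(145), a' = -1/12 + (1/12)*sqrt(145). At the order-1 pole a set g(ν) = (ν - a)*f(ν) = [-37/34] / (ν - a').
Simple pole: residue = g(a) at a = -1/12 - (1/12)*sqrt(145), which is (111/2465)*sqrt(145).
The factor ν**2 + ν/6 - 1 splits as (ν - a)(ν - a') with a = -1/12 + (1/12)*sqrt(145), a' = -1/12 - (1/12)*sqrt(145). At the order-1 pole a set g(ν) = (ν - a)*f(ν) = [-37/34] / (ν - a').
Simple pole: residue = g(a) at a = -1/12 + (1/12)*sqrt(145), which is -(111/2465)*sqrt(145).
List the singular points by increasing real part (a conjugate pair: the negative imaginary part first).

Radius of convergence at 0: -1/12 + (1/12)*sqrt(145).
At -1/12 - (1/12)*sqrt(145): a pole of order 1; residue (111/2465)*sqrt(145).
At -1/12 + (1/12)*sqrt(145): a pole of order 1; residue -(111/2465)*sqrt(145).


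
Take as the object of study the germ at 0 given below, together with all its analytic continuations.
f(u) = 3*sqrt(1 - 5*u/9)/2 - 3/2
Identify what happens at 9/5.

The point is an algebraic (square-root) branch point.

The term (3/2)*sqrt(1 - u/(9/5)) has argument 1 - 9/5/(9/5) = 0 at 9/5: a square-root (algebraic, two-sheeted) branch point; the remaining terms are analytic or single-valued there.


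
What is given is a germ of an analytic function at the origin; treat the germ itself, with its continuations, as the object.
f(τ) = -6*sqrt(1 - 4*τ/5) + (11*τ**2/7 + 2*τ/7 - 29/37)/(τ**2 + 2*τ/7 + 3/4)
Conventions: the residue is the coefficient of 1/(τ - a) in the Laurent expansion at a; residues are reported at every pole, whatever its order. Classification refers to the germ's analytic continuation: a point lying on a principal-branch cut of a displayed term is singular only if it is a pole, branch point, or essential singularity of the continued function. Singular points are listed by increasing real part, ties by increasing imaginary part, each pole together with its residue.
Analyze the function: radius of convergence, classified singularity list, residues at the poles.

Radius of convergence at 0: (1/2)*sqrt(3).
At (-1/7) - ((1/14)*sqrt(143))*i: a pole of order 1; residue (-4/49) - ((98433/1037036)*sqrt(143))*i.
At (-1/7) + ((1/14)*sqrt(143))*i: a pole of order 1; residue (-4/49) + ((98433/1037036)*sqrt(143))*i.
At 5/4: an algebraic (square-root) branch point.

Denominator factor (τ**2 + 2*τ/7 + 3/4): discriminant -143/49, complex-conjugate roots (-1/7) + ((1/14)*sqrt(143))*i and (-1/7) - ((1/14)*sqrt(143))*i; poles of order 1, moduli (1/2)*sqrt(3) and (1/2)*sqrt(3).
Branch term (-6)*sqrt(1 - τ/(5/4)): its argument vanishes at τ = 5/4, a square-root branch point, modulus 5/4.
The radius of convergence is the smallest modulus among the singular points: (1/2)*sqrt(3).
The branch term is analytic at (-1/7) - ((1/14)*sqrt(143))*i and contributes nothing to the residue; only the rational part matters.
The factor τ**2 + 2*τ/7 + 3/4 splits as (τ - a)(τ - a') with a = (-1/7) - ((1/14)*sqrt(143))*i, a' = (-1/7) + ((1/14)*sqrt(143))*i. At the order-1 pole a set g(τ) = (τ - a)*(rational part) = [11*τ**2/7 + 2*τ/7 - 29/37] / (τ - a').
Simple pole: residue = g(a) at a = (-1/7) - ((1/14)*sqrt(143))*i, which is (-4/49) - ((98433/1037036)*sqrt(143))*i.
The branch term is analytic at (-1/7) + ((1/14)*sqrt(143))*i and contributes nothing to the residue; only the rational part matters.
The factor τ**2 + 2*τ/7 + 3/4 splits as (τ - a)(τ - a') with a = (-1/7) + ((1/14)*sqrt(143))*i, a' = (-1/7) - ((1/14)*sqrt(143))*i. At the order-1 pole a set g(τ) = (τ - a)*(rational part) = [11*τ**2/7 + 2*τ/7 - 29/37] / (τ - a').
Simple pole: residue = g(a) at a = (-1/7) + ((1/14)*sqrt(143))*i, which is (-4/49) + ((98433/1037036)*sqrt(143))*i.
List the singular points by increasing real part (a conjugate pair: the negative imaginary part first).


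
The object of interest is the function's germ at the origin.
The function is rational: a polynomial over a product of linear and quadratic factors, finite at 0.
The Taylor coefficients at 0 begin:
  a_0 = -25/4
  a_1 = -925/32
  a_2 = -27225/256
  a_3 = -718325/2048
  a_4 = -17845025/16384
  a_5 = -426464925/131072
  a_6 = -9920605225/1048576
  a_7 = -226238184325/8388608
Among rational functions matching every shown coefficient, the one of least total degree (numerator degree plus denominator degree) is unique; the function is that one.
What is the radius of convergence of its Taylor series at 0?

The radius of convergence is 2/5.

No rational of total degree below 3 reproduces all 8 coefficients; solving the [0/3] Pade equations on them gives f(κ) = -8/(3*(κ - 2/5)**2*(κ + 8/3)), whose expansion matches every shown term.
Denominator factor (κ - 2/5)^2: pole of order 2 at 2/5, modulus 2/5.
Denominator factor (κ + 8/3): pole of order 1 at -8/3, modulus 8/3.
The radius of convergence is the smallest modulus among the singular points: 2/5.


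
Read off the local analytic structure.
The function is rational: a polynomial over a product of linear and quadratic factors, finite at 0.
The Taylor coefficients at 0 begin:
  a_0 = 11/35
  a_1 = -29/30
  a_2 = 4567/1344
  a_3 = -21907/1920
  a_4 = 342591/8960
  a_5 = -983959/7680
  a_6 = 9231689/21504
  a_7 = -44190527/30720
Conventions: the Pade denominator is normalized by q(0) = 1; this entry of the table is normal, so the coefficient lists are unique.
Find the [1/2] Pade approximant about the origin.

Taylor coefficients needed (read off): a_0 = 11/35, a_1 = -29/30, a_2 = 4567/1344, a_3 = -21907/1920.
Write the denominator as Q(γ) = 1 + q1*γ + q2*γ^2. Requiring Q*f - P = O(γ^4) with deg P <= 1 kills the coefficients of γ^2..γ^3 in Q*f:
  γ^2: a_2 + q1*a_1 + q2*a_0 = 0, i.e. 4567/1344 + (-29/30)*q1 + (11/35)*q2 = 0.
  γ^3: a_3 + q1*a_2 + q2*a_1 = 0, i.e. -21907/1920 + (4567/1344)*q1 + (-29/30)*q2 = 0.
Solving this linear system: q1 = 212506/94211, q2 = -23359673/6029504.
The numerator is Q*f truncated at degree 1: P0 = a_0 = 11/35; P1 = a_1 + q1*a_0 = -728491/2826330.

The Pade approximant has numerator coefficients [11/35, -728491/2826330]; denominator coefficients [1, 212506/94211, -23359673/6029504].


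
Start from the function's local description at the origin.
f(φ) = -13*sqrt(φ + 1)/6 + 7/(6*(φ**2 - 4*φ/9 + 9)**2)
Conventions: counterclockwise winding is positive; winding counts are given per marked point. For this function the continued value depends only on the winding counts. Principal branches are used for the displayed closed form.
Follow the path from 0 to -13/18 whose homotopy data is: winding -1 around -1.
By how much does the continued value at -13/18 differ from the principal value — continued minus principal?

Continued minus principal equals (13/18)*sqrt(10).

The rational part is single-valued and drops out of the difference; each branch term changes only by its own monodromy.
(-13/6)*sqrt(1 - φ/(-1)): winding -1 is odd, the square root flips sign, contributing -2*(-13/6)*sqrt(1 - (-13/18)/(-1)) = -2*(-13/6)*sqrt(5/18) = (13/18)*sqrt(10).
Summing the contributions at φ = -13/18 gives (13/18)*sqrt(10).


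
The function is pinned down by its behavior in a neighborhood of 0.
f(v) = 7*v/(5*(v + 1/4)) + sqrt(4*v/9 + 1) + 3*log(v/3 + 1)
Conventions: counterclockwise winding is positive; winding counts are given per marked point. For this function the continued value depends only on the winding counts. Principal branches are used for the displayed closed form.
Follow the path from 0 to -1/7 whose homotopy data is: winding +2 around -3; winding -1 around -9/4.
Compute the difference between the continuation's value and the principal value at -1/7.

Continued minus principal equals (-(2/21)*sqrt(413)) + ((12)*pi)*i.

The rational part is single-valued and drops out of the difference; each branch term changes only by its own monodromy.
(1)*sqrt(1 - v/(-9/4)): winding -1 is odd, the square root flips sign, contributing -2*(1)*sqrt(1 - (-1/7)/(-9/4)) = -2*(1)*sqrt(59/63) = -(2/21)*sqrt(413).
(3)*log(1 - v/(-3)): each positive loop around -3 adds 2*pi*i to the log, so winding +2 contributes (3)*(2)*2*pi*i = (12)*pi*i.
Summing the contributions at v = -1/7 gives (-(2/21)*sqrt(413)) + ((12)*pi)*i.


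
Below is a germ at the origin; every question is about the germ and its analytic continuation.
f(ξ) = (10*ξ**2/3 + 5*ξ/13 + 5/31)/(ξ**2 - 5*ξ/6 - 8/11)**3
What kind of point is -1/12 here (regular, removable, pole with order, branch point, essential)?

Denominator factors: ξ**2 - 5*ξ/6 - 8/11 = -1031/1584 at ξ = -1/12 — none vanishes.
So the germ continues analytically to -1/12.

The point is a regular point.


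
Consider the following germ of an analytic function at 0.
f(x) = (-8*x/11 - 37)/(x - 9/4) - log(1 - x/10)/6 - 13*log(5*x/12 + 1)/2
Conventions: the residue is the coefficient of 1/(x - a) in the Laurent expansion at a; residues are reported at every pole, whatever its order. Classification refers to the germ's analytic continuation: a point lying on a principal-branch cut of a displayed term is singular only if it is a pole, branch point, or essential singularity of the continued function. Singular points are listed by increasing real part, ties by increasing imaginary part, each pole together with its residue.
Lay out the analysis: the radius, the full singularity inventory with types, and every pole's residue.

Denominator factor (x - 9/4): pole of order 1 at 9/4, modulus 9/4.
Branch term (-1/6)*log(1 - x/(10)): its argument vanishes at x = 10, a logarithmic branch point, modulus 10.
Branch term (-13/2)*log(1 - x/(-12/5)): its argument vanishes at x = -12/5, a logarithmic branch point, modulus 12/5.
The radius of convergence is the smallest modulus among the singular points: 9/4.
The branch terms are analytic at 9/4 and contribute nothing to the residue; only the rational part matters.
At the order-1 pole 9/4 set g(x) = (x - (9/4))*(rational part) = -8*x/11 - 37.
Simple pole: residue = g(a) at a = 9/4, which is -425/11.
List the singular points by increasing real part (a conjugate pair: the negative imaginary part first).

Radius of convergence at 0: 9/4.
At -12/5: a logarithmic branch point.
At 9/4: a pole of order 1; residue -425/11.
At 10: a logarithmic branch point.


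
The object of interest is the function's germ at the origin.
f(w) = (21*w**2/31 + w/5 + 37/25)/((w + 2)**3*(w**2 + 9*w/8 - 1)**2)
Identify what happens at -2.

The point is a pole of order 3.

The denominator factor w + 2 vanishes at -2 and appears to the power 3; the numerator there equals 2937/775, nonzero, and no other factor vanishes.
Hence a pole whose order is the multiplicity, 3.


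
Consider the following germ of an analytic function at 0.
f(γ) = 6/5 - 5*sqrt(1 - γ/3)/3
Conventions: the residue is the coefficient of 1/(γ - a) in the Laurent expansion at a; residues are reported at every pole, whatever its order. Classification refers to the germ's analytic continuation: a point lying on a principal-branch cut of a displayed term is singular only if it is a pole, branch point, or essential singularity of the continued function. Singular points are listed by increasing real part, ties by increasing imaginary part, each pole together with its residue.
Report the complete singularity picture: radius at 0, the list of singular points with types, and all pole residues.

Radius of convergence at 0: 3.
At 3: an algebraic (square-root) branch point.

Branch term (-5/3)*sqrt(1 - γ/(3)): its argument vanishes at γ = 3, a square-root branch point, modulus 3.
The radius of convergence is the smallest modulus among the singular points: 3.


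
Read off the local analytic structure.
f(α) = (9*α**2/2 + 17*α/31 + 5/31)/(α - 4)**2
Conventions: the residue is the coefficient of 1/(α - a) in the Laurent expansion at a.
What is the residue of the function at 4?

The residue is 1133/31.

At the order-2 pole 4 set g(α) = (α - (4))^2*f(α) = 9*α**2/2 + 17*α/31 + 5/31.
Order-2 pole: residue = g'(a); g'(4) = 1133/31, so the residue is 1133/31.


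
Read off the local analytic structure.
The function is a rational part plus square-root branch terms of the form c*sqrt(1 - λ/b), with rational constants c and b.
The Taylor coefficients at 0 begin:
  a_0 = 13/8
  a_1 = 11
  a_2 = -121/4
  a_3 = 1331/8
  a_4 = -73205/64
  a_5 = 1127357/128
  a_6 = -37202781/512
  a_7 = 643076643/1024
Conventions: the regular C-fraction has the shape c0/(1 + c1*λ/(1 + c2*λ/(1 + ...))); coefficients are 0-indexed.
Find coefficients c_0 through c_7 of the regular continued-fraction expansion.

Taylor coefficients (read off): a_0 = 13/8, a_1 = 11, a_2 = -121/4, a_3 = 1331/8, a_4 = -73205/64, a_5 = 1127357/128, a_6 = -37202781/512, a_7 = 643076643/1024.
c0 = a_0 = 13/8. Peel one level at a time: if S = 1 + c*λ/S' with S'(0) = 1, then c is the λ-coefficient of S and S' = c*λ/(S - 1).
S_1 = c0/f = 1 + (-88/13)*λ + (10890/169)*λ^2 + ...; c1 = -88/13.
S_2 = c1*λ/(S_1 - 1) = 1 + (495/52)*λ + (-121/16)*λ^2 + ...; c2 = 495/52.
S_3 = c2*λ/(S_2 - 1) = 1 + (143/180)*λ + (-121121/32400)*λ^2 + ...; c3 = 143/180.
S_4 = c3*λ/(S_3 - 1) = 1 + (847/180)*λ + (-121/16)*λ^2 + ...; c4 = 847/180.
S_5 = c4*λ/(S_4 - 1) = 1 + (45/28)*λ + (-4905/784)*λ^2 + ...; c5 = 45/28.
S_6 = c5*λ/(S_5 - 1) = 1 + (109/28)*λ + (-121/16)*λ^2 + ...; c6 = 109/28.
S_7 = c6*λ/(S_6 - 1) = 1 + (847/436)*λ + ...; c7 = 847/436.

The regular C-fraction coefficients are [13/8, -88/13, 495/52, 143/180, 847/180, 45/28, 109/28, 847/436].


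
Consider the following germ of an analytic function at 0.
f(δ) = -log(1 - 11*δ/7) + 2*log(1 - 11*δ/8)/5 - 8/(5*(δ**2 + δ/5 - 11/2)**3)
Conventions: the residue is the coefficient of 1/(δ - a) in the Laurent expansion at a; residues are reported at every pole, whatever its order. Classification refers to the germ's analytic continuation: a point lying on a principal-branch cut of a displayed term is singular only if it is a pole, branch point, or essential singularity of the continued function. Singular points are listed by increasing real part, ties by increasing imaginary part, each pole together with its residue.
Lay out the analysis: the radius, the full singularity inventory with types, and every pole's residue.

Denominator factor (δ**2 + δ/5 - 11/2)^3: discriminant 551/25, real irrational roots -1/10 + (1/10)*sqrt(551) and -1/10 - (1/10)*sqrt(551); poles of order 3, moduli -1/10 + (1/10)*sqrt(551) and 1/10 + (1/10)*sqrt(551).
Branch term (-1)*log(1 - δ/(7/11)): its argument vanishes at δ = 7/11, a logarithmic branch point, modulus 7/11.
Branch term (2/5)*log(1 - δ/(8/11)): its argument vanishes at δ = 8/11, a logarithmic branch point, modulus 8/11.
The radius of convergence is the smallest modulus among the singular points: 7/11.
The branch terms are analytic at -1/10 - (1/10)*sqrt(551) and contribute nothing to the residue; only the rational part matters.
The factor δ**2 + δ/5 - 11/2 splits as (δ - a)(δ - a') with a = -1/10 - (1/10)*sqrt(551), a' = -1/10 + (1/10)*sqrt(551). At the order-3 pole a set g(δ) = (δ - a)^3*(rational part) = [-8/5] / (δ - a')^3.
Order-3 pole: residue = g''(a)/2; g''(-1/10 - (1/10)*sqrt(551)) = (60000/167284151)*sqrt(551), so the residue is (30000/167284151)*sqrt(551).
The branch terms are analytic at -1/10 + (1/10)*sqrt(551) and contribute nothing to the residue; only the rational part matters.
The factor δ**2 + δ/5 - 11/2 splits as (δ - a)(δ - a') with a = -1/10 + (1/10)*sqrt(551), a' = -1/10 - (1/10)*sqrt(551). At the order-3 pole a set g(δ) = (δ - a)^3*(rational part) = [-8/5] / (δ - a')^3.
Order-3 pole: residue = g''(a)/2; g''(-1/10 + (1/10)*sqrt(551)) = -(60000/167284151)*sqrt(551), so the residue is -(30000/167284151)*sqrt(551).
List the singular points by increasing real part (a conjugate pair: the negative imaginary part first).

Radius of convergence at 0: 7/11.
At -1/10 - (1/10)*sqrt(551): a pole of order 3; residue (30000/167284151)*sqrt(551).
At 7/11: a logarithmic branch point.
At 8/11: a logarithmic branch point.
At -1/10 + (1/10)*sqrt(551): a pole of order 3; residue -(30000/167284151)*sqrt(551).


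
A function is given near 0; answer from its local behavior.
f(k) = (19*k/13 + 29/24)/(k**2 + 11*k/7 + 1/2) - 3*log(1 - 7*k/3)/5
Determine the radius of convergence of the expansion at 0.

Denominator factor (k**2 + 11*k/7 + 1/2): discriminant 23/49, real irrational roots -11/14 + (1/14)*sqrt(23) and -11/14 - (1/14)*sqrt(23); poles of order 1, moduli 11/14 - (1/14)*sqrt(23) and 11/14 + (1/14)*sqrt(23).
Branch term (-3/5)*log(1 - k/(3/7)): its argument vanishes at k = 3/7, a logarithmic branch point, modulus 3/7.
The radius of convergence is the smallest modulus among the singular points: 3/7.

The radius of convergence is 3/7.


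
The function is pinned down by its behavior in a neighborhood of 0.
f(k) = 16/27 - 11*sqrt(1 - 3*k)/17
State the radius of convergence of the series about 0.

Branch term (-11/17)*sqrt(1 - k/(1/3)): its argument vanishes at k = 1/3, a square-root branch point, modulus 1/3.
The radius of convergence is the smallest modulus among the singular points: 1/3.

The radius of convergence is 1/3.


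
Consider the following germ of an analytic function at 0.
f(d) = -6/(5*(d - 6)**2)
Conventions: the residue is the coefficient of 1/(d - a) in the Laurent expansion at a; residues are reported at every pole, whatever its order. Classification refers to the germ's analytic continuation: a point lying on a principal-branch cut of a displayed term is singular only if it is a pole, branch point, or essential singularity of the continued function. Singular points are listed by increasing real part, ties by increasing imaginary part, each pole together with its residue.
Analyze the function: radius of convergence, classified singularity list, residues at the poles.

Denominator factor (d - 6)^2: pole of order 2 at 6, modulus 6.
The radius of convergence is the smallest modulus among the singular points: 6.
At the order-2 pole 6 set g(d) = (d - (6))^2*f(d) = -6/5.
Order-2 pole: residue = g'(a); g'(6) = 0, so the residue is 0.

Radius of convergence at 0: 6.
At 6: a pole of order 2; residue 0.


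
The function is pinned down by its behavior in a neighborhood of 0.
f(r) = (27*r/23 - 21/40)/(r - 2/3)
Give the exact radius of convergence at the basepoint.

The radius of convergence is 2/3.

Denominator factor (r - 2/3): pole of order 1 at 2/3, modulus 2/3.
The radius of convergence is the smallest modulus among the singular points: 2/3.


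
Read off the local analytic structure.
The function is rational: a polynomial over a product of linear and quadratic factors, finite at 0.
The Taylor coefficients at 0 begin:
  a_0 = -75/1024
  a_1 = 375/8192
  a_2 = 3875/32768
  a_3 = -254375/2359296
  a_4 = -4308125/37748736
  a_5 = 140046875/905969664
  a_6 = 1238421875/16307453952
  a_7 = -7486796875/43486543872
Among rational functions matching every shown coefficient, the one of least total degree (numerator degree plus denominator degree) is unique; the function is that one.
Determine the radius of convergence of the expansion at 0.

The radius of convergence is (2/5)*sqrt(10).

No rational of total degree below 6 reproduces all 8 coefficients; solving the [0/6] Pade equations on them gives f(h) = -3/(10*(h**2 + h/3 + 8/5)**3), whose expansion matches every shown term.
Denominator factor (h**2 + h/3 + 8/5)^3: discriminant -283/45, complex-conjugate roots (-1/6) + ((1/30)*sqrt(1415))*i and (-1/6) - ((1/30)*sqrt(1415))*i; poles of order 3, moduli (2/5)*sqrt(10) and (2/5)*sqrt(10).
The radius of convergence is the smallest modulus among the singular points: (2/5)*sqrt(10).


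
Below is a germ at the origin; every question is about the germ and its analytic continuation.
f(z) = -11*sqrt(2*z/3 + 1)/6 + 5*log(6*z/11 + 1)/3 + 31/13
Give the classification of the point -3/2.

The point is an algebraic (square-root) branch point.

The term (-11/6)*sqrt(1 - z/(-3/2)) has argument 1 - -3/2/(-3/2) = 0 at -3/2: a square-root (algebraic, two-sheeted) branch point; the remaining terms are analytic or single-valued there.


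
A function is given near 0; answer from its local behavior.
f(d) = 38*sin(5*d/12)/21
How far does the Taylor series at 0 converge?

The radius of convergence is infinite.

The factor -sin(5*d/12) is entire and contributes no finite singular point.
The polynomial part has no poles.
No finite singular points: the Taylor series at 0 converges everywhere.


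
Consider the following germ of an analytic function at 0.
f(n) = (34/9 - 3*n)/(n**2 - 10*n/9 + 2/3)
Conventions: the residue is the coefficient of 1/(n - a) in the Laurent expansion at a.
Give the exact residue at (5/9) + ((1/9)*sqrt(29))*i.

The residue is (-3/2) - ((19/58)*sqrt(29))*i.

The factor n**2 - 10*n/9 + 2/3 splits as (n - a)(n - a') with a = (5/9) + ((1/9)*sqrt(29))*i, a' = (5/9) - ((1/9)*sqrt(29))*i. At the order-1 pole a set g(n) = (n - a)*f(n) = [34/9 - 3*n] / (n - a').
Simple pole: residue = g(a) at a = (5/9) + ((1/9)*sqrt(29))*i, which is (-3/2) - ((19/58)*sqrt(29))*i.


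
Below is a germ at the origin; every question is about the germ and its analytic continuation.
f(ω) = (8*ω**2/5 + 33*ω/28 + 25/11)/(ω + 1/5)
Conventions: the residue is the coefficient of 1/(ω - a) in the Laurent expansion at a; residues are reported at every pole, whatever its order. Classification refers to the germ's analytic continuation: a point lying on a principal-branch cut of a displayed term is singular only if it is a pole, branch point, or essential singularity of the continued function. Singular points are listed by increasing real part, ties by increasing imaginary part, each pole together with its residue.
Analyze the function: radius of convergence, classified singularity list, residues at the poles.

Radius of convergence at 0: 1/5.
At -1/5: a pole of order 1; residue 80889/38500.

Denominator factor (ω + 1/5): pole of order 1 at -1/5, modulus 1/5.
The radius of convergence is the smallest modulus among the singular points: 1/5.
At the order-1 pole -1/5 set g(ω) = (ω - (-1/5))*f(ω) = 8*ω**2/5 + 33*ω/28 + 25/11.
Simple pole: residue = g(a) at a = -1/5, which is 80889/38500.


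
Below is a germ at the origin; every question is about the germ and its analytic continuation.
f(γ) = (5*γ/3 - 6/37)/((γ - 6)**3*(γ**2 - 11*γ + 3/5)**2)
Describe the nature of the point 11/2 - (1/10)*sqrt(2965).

The point is a pole of order 2.

The denominator factor γ**2 - 11*γ + 3/5 vanishes at 11/2 - (1/10)*sqrt(2965) and appears to the power 2; the numerator there equals 1999/222 - (1/6)*sqrt(2965), nonzero, and no other factor vanishes.
Hence a pole whose order is the multiplicity, 2.


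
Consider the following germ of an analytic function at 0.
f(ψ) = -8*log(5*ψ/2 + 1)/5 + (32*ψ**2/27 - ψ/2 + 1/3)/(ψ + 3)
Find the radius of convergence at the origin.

The radius of convergence is 2/5.

Denominator factor (ψ + 3): pole of order 1 at -3, modulus 3.
Branch term (-8/5)*log(1 - ψ/(-2/5)): its argument vanishes at ψ = -2/5, a logarithmic branch point, modulus 2/5.
The radius of convergence is the smallest modulus among the singular points: 2/5.


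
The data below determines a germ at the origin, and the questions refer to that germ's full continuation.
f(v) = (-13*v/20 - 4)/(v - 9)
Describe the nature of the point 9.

The denominator factor v - 9 vanishes at 9 and appears to the power 1; the numerator there equals -197/20, nonzero, and no other factor vanishes.
Hence a pole whose order is the multiplicity, 1.

The point is a pole of order 1.


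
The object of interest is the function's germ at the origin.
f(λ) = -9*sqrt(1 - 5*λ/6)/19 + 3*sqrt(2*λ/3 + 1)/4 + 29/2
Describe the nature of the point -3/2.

The term (3/4)*sqrt(1 - λ/(-3/2)) has argument 1 - -3/2/(-3/2) = 0 at -3/2: a square-root (algebraic, two-sheeted) branch point; the remaining terms are analytic or single-valued there.

The point is an algebraic (square-root) branch point.


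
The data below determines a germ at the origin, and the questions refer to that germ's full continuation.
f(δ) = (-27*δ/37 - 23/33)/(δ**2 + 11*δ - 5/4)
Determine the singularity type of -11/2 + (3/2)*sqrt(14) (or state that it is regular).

The point is a pole of order 1.

The denominator factor δ**2 + 11*δ - 5/4 vanishes at -11/2 + (3/2)*sqrt(14) and appears to the power 1; the numerator there equals 8099/2442 - (81/74)*sqrt(14), nonzero, and no other factor vanishes.
Hence a pole whose order is the multiplicity, 1.


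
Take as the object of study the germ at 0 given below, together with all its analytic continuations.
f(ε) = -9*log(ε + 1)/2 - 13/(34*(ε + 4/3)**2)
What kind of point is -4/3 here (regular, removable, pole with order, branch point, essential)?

The denominator factor ε + 4/3 vanishes at -4/3 and appears to the power 2; the numerator there equals -13/34, nonzero, and no other factor vanishes.
The branch terms are analytic at this point.
Hence a pole whose order is the multiplicity, 2.

The point is a pole of order 2.


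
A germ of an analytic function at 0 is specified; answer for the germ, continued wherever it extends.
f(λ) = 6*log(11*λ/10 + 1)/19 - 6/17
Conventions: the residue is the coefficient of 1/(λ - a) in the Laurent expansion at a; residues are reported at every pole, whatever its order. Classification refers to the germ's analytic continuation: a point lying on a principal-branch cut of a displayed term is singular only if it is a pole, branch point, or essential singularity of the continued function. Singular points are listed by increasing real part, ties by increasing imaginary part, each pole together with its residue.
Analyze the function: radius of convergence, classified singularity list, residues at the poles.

Radius of convergence at 0: 10/11.
At -10/11: a logarithmic branch point.

Branch term (6/19)*log(1 - λ/(-10/11)): its argument vanishes at λ = -10/11, a logarithmic branch point, modulus 10/11.
The radius of convergence is the smallest modulus among the singular points: 10/11.


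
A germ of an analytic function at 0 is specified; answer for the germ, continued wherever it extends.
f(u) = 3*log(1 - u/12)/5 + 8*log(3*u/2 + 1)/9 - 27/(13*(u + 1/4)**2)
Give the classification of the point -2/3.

The term (8/9)*log(1 - u/(-2/3)) has argument 1 - -2/3/(-2/3) = 0 at -2/3: a logarithmic (infinitely-sheeted) branch point; the remaining terms are analytic or single-valued there.

The point is a logarithmic branch point.


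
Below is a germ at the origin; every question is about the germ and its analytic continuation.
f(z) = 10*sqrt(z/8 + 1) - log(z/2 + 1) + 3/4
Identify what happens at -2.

The term (-1)*log(1 - z/(-2)) has argument 1 - -2/(-2) = 0 at -2: a logarithmic (infinitely-sheeted) branch point; the remaining terms are analytic or single-valued there.

The point is a logarithmic branch point.


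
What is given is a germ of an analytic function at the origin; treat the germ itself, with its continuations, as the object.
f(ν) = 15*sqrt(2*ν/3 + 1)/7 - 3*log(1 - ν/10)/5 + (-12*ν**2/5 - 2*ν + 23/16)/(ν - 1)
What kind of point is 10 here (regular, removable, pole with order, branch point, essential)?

The point is a logarithmic branch point.

The term (-3/5)*log(1 - ν/(10)) has argument 1 - 10/(10) = 0 at 10: a logarithmic (infinitely-sheeted) branch point; the remaining terms are analytic or single-valued there.


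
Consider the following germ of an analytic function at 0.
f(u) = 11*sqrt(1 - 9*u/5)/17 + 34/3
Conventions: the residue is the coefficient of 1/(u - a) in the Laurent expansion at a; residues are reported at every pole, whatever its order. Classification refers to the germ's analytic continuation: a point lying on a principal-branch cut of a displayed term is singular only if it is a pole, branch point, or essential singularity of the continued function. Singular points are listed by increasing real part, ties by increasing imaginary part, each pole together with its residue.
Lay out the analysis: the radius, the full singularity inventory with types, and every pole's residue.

Radius of convergence at 0: 5/9.
At 5/9: an algebraic (square-root) branch point.

Branch term (11/17)*sqrt(1 - u/(5/9)): its argument vanishes at u = 5/9, a square-root branch point, modulus 5/9.
The radius of convergence is the smallest modulus among the singular points: 5/9.


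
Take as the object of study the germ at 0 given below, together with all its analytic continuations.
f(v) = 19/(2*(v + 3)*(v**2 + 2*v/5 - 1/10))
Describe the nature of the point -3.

The point is a pole of order 1.

The denominator factor v + 3 vanishes at -3 and appears to the power 1; the numerator there equals 19/2, nonzero, and no other factor vanishes.
Hence a pole whose order is the multiplicity, 1.


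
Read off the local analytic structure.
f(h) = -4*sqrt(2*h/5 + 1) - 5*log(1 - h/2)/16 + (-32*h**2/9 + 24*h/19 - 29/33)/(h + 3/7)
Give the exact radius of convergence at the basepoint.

Denominator factor (h + 3/7): pole of order 1 at -3/7, modulus 3/7.
Branch term (-5/16)*log(1 - h/(2)): its argument vanishes at h = 2, a logarithmic branch point, modulus 2.
Branch term (-4)*sqrt(1 - h/(-5/2)): its argument vanishes at h = -5/2, a square-root branch point, modulus 5/2.
The radius of convergence is the smallest modulus among the singular points: 3/7.

The radius of convergence is 3/7.


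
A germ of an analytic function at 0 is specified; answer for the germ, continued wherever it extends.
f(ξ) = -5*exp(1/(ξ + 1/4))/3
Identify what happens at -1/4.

The point is an essential singularity.

The exponent 1/(ξ - (-1/4)) has a pole at -1/4, so exp(1/(ξ - (-1/4))) takes every nonzero value near it: an essential singularity (not a pole of any order).


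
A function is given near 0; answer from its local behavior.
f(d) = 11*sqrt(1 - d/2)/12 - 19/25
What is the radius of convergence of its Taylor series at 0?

Branch term (11/12)*sqrt(1 - d/(2)): its argument vanishes at d = 2, a square-root branch point, modulus 2.
The radius of convergence is the smallest modulus among the singular points: 2.

The radius of convergence is 2.


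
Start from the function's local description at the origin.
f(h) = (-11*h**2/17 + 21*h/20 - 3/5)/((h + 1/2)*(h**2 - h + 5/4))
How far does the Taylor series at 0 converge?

Denominator factor (h + 1/2): pole of order 1 at -1/2, modulus 1/2.
Denominator factor (h**2 - h + 5/4): discriminant -4, complex-conjugate roots (1/2) + (1)*i and (1/2) - (1)*i; poles of order 1, moduli (1/2)*sqrt(5) and (1/2)*sqrt(5).
The radius of convergence is the smallest modulus among the singular points: 1/2.

The radius of convergence is 1/2.


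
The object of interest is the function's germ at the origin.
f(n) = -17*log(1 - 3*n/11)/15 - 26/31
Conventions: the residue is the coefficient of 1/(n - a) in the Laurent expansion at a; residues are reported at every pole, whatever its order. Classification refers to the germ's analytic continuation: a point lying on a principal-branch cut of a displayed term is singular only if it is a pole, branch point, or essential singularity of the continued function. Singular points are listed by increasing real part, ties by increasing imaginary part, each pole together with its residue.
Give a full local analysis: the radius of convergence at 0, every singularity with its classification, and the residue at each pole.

Radius of convergence at 0: 11/3.
At 11/3: a logarithmic branch point.

Branch term (-17/15)*log(1 - n/(11/3)): its argument vanishes at n = 11/3, a logarithmic branch point, modulus 11/3.
The radius of convergence is the smallest modulus among the singular points: 11/3.


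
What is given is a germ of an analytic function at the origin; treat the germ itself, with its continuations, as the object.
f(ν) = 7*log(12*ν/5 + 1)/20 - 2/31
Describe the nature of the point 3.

There is no denominator, hence no pole anywhere.
Branch term log(1 - ν/(-5/12)): argument at 3 is 41/5, nonzero, so 3 is not its branch point (a point on a principal cut is still regular for the continued germ).
So the germ continues analytically to 3.

The point is a regular point.


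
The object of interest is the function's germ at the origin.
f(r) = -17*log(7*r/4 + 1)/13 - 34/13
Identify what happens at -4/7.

The term (-17/13)*log(1 - r/(-4/7)) has argument 1 - -4/7/(-4/7) = 0 at -4/7: a logarithmic (infinitely-sheeted) branch point; the remaining terms are analytic or single-valued there.

The point is a logarithmic branch point.


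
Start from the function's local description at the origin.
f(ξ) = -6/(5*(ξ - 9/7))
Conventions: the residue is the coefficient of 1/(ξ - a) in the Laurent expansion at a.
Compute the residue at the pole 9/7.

At the order-1 pole 9/7 set g(ξ) = (ξ - (9/7))*f(ξ) = -6/5.
Simple pole: residue = g(a) at a = 9/7, which is -6/5.

The residue is -6/5.


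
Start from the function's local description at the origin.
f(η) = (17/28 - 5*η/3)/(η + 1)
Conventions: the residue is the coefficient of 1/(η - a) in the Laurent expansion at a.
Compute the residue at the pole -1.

The residue is 191/84.

At the order-1 pole -1 set g(η) = (η - (-1))*f(η) = 17/28 - 5*η/3.
Simple pole: residue = g(a) at a = -1, which is 191/84.


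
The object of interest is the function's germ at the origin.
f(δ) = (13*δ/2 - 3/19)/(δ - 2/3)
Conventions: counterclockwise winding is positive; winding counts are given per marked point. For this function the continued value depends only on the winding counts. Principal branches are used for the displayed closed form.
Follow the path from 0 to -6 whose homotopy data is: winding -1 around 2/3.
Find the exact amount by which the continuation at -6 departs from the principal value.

The function is rational, hence single-valued: continuing it around any pole returns the same value, so the difference is 0.

Continued minus principal equals 0.


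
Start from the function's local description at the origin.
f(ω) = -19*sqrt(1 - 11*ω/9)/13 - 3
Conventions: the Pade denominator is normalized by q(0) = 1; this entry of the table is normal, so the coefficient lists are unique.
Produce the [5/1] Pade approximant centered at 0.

The Pade approximant has numerator coefficients [-58/13, 583/117, -2299/4212, -25289/303264, -278179/10917504, -3059969/393030144]; denominator coefficients [1, -11/12].

Taylor coefficients needed (expand at 0): a_0 = -58/13, a_1 = 209/234, a_2 = 2299/8424, a_3 = 25289/151632, a_4 = 1390895/10917504, a_5 = 21419783/196515072, a_6 = 235617613/2358180864.
Write the denominator as Q(ω) = 1 + q1*ω. Requiring Q*f - P = O(ω^7) with deg P <= 5 kills the coefficients of ω^6..ω^6 in Q*f:
  ω^6: a_6 + q1*a_5 = 0, i.e. 235617613/2358180864 + (21419783/196515072)*q1 = 0.
Solving this linear system: q1 = -11/12.
The numerator is Q*f truncated at degree 5: P0 = a_0 = -58/13; P1 = a_1 + q1*a_0 = 583/117; P2 = a_2 + q1*a_1 = -2299/4212; P3 = a_3 + q1*a_2 = -25289/303264; P4 = a_4 + q1*a_3 = -278179/10917504; P5 = a_5 + q1*a_4 = -3059969/393030144.
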